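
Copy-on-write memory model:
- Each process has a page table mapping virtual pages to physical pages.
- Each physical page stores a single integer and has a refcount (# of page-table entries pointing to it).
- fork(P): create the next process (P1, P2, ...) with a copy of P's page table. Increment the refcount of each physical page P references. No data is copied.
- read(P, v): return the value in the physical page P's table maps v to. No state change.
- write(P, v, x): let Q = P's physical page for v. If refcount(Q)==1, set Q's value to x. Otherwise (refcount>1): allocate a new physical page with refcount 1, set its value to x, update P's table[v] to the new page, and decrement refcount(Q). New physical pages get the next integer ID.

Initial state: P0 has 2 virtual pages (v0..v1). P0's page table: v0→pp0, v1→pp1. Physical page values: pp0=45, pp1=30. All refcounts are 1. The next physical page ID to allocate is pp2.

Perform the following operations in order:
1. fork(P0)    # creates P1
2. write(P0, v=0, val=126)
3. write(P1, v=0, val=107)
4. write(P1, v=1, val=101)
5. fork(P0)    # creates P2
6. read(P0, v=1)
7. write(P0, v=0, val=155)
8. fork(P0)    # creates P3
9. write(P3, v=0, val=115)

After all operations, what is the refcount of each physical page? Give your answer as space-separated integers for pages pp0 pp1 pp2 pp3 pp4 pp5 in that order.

Answer: 1 3 1 1 1 1

Derivation:
Op 1: fork(P0) -> P1. 2 ppages; refcounts: pp0:2 pp1:2
Op 2: write(P0, v0, 126). refcount(pp0)=2>1 -> COPY to pp2. 3 ppages; refcounts: pp0:1 pp1:2 pp2:1
Op 3: write(P1, v0, 107). refcount(pp0)=1 -> write in place. 3 ppages; refcounts: pp0:1 pp1:2 pp2:1
Op 4: write(P1, v1, 101). refcount(pp1)=2>1 -> COPY to pp3. 4 ppages; refcounts: pp0:1 pp1:1 pp2:1 pp3:1
Op 5: fork(P0) -> P2. 4 ppages; refcounts: pp0:1 pp1:2 pp2:2 pp3:1
Op 6: read(P0, v1) -> 30. No state change.
Op 7: write(P0, v0, 155). refcount(pp2)=2>1 -> COPY to pp4. 5 ppages; refcounts: pp0:1 pp1:2 pp2:1 pp3:1 pp4:1
Op 8: fork(P0) -> P3. 5 ppages; refcounts: pp0:1 pp1:3 pp2:1 pp3:1 pp4:2
Op 9: write(P3, v0, 115). refcount(pp4)=2>1 -> COPY to pp5. 6 ppages; refcounts: pp0:1 pp1:3 pp2:1 pp3:1 pp4:1 pp5:1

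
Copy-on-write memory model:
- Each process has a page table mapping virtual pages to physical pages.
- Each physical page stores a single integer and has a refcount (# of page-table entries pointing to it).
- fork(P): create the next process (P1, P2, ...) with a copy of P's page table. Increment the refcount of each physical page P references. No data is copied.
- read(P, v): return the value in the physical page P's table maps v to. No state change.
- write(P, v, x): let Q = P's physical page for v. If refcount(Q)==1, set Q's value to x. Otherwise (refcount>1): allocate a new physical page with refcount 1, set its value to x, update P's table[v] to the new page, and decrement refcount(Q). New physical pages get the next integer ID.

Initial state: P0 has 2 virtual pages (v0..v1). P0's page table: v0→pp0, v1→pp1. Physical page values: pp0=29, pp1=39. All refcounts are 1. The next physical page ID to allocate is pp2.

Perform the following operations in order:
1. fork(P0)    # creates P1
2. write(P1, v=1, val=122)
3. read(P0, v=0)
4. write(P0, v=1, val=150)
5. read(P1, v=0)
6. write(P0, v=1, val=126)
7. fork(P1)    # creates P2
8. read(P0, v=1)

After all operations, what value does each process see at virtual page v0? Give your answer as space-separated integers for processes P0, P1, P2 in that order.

Op 1: fork(P0) -> P1. 2 ppages; refcounts: pp0:2 pp1:2
Op 2: write(P1, v1, 122). refcount(pp1)=2>1 -> COPY to pp2. 3 ppages; refcounts: pp0:2 pp1:1 pp2:1
Op 3: read(P0, v0) -> 29. No state change.
Op 4: write(P0, v1, 150). refcount(pp1)=1 -> write in place. 3 ppages; refcounts: pp0:2 pp1:1 pp2:1
Op 5: read(P1, v0) -> 29. No state change.
Op 6: write(P0, v1, 126). refcount(pp1)=1 -> write in place. 3 ppages; refcounts: pp0:2 pp1:1 pp2:1
Op 7: fork(P1) -> P2. 3 ppages; refcounts: pp0:3 pp1:1 pp2:2
Op 8: read(P0, v1) -> 126. No state change.
P0: v0 -> pp0 = 29
P1: v0 -> pp0 = 29
P2: v0 -> pp0 = 29

Answer: 29 29 29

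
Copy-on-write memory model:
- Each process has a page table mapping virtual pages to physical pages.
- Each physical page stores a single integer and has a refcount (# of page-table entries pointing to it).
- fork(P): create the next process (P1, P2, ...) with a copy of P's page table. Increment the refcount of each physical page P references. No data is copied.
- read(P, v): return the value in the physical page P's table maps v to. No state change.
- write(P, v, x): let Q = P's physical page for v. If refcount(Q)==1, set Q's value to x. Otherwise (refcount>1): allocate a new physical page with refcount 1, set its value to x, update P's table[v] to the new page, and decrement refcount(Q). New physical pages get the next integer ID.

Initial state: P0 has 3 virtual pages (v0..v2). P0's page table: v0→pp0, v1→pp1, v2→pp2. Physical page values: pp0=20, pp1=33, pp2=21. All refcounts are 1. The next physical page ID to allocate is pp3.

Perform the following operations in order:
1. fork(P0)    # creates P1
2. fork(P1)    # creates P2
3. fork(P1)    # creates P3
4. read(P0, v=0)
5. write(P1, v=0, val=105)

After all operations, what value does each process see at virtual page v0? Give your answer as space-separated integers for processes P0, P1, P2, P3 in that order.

Answer: 20 105 20 20

Derivation:
Op 1: fork(P0) -> P1. 3 ppages; refcounts: pp0:2 pp1:2 pp2:2
Op 2: fork(P1) -> P2. 3 ppages; refcounts: pp0:3 pp1:3 pp2:3
Op 3: fork(P1) -> P3. 3 ppages; refcounts: pp0:4 pp1:4 pp2:4
Op 4: read(P0, v0) -> 20. No state change.
Op 5: write(P1, v0, 105). refcount(pp0)=4>1 -> COPY to pp3. 4 ppages; refcounts: pp0:3 pp1:4 pp2:4 pp3:1
P0: v0 -> pp0 = 20
P1: v0 -> pp3 = 105
P2: v0 -> pp0 = 20
P3: v0 -> pp0 = 20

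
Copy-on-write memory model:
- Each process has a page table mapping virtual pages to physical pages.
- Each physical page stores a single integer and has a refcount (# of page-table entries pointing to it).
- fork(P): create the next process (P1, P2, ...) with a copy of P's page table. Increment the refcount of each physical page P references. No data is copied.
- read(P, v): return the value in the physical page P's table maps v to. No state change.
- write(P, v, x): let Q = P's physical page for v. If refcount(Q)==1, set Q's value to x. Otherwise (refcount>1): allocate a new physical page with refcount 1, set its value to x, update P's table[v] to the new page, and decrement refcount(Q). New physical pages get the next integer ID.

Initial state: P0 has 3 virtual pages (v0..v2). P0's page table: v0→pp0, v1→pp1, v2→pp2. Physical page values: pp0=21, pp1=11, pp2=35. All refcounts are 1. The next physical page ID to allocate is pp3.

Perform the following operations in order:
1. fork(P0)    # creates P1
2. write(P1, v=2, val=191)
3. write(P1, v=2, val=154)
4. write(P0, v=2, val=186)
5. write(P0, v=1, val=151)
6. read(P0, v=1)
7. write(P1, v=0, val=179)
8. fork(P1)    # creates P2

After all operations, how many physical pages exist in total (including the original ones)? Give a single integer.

Op 1: fork(P0) -> P1. 3 ppages; refcounts: pp0:2 pp1:2 pp2:2
Op 2: write(P1, v2, 191). refcount(pp2)=2>1 -> COPY to pp3. 4 ppages; refcounts: pp0:2 pp1:2 pp2:1 pp3:1
Op 3: write(P1, v2, 154). refcount(pp3)=1 -> write in place. 4 ppages; refcounts: pp0:2 pp1:2 pp2:1 pp3:1
Op 4: write(P0, v2, 186). refcount(pp2)=1 -> write in place. 4 ppages; refcounts: pp0:2 pp1:2 pp2:1 pp3:1
Op 5: write(P0, v1, 151). refcount(pp1)=2>1 -> COPY to pp4. 5 ppages; refcounts: pp0:2 pp1:1 pp2:1 pp3:1 pp4:1
Op 6: read(P0, v1) -> 151. No state change.
Op 7: write(P1, v0, 179). refcount(pp0)=2>1 -> COPY to pp5. 6 ppages; refcounts: pp0:1 pp1:1 pp2:1 pp3:1 pp4:1 pp5:1
Op 8: fork(P1) -> P2. 6 ppages; refcounts: pp0:1 pp1:2 pp2:1 pp3:2 pp4:1 pp5:2

Answer: 6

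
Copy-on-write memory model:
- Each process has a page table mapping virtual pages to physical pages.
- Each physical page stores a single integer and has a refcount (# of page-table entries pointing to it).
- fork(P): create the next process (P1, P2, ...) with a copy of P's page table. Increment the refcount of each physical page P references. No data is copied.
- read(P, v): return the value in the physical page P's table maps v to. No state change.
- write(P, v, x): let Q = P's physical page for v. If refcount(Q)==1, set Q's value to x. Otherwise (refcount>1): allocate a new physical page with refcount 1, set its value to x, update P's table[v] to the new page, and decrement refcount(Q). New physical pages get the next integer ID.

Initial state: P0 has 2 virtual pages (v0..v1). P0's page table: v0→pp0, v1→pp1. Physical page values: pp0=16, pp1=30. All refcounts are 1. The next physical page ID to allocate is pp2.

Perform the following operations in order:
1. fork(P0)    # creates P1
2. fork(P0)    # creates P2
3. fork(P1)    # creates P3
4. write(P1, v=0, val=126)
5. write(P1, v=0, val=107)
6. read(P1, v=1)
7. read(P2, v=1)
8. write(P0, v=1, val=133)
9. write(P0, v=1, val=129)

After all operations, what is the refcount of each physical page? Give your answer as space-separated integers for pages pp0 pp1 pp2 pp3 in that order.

Op 1: fork(P0) -> P1. 2 ppages; refcounts: pp0:2 pp1:2
Op 2: fork(P0) -> P2. 2 ppages; refcounts: pp0:3 pp1:3
Op 3: fork(P1) -> P3. 2 ppages; refcounts: pp0:4 pp1:4
Op 4: write(P1, v0, 126). refcount(pp0)=4>1 -> COPY to pp2. 3 ppages; refcounts: pp0:3 pp1:4 pp2:1
Op 5: write(P1, v0, 107). refcount(pp2)=1 -> write in place. 3 ppages; refcounts: pp0:3 pp1:4 pp2:1
Op 6: read(P1, v1) -> 30. No state change.
Op 7: read(P2, v1) -> 30. No state change.
Op 8: write(P0, v1, 133). refcount(pp1)=4>1 -> COPY to pp3. 4 ppages; refcounts: pp0:3 pp1:3 pp2:1 pp3:1
Op 9: write(P0, v1, 129). refcount(pp3)=1 -> write in place. 4 ppages; refcounts: pp0:3 pp1:3 pp2:1 pp3:1

Answer: 3 3 1 1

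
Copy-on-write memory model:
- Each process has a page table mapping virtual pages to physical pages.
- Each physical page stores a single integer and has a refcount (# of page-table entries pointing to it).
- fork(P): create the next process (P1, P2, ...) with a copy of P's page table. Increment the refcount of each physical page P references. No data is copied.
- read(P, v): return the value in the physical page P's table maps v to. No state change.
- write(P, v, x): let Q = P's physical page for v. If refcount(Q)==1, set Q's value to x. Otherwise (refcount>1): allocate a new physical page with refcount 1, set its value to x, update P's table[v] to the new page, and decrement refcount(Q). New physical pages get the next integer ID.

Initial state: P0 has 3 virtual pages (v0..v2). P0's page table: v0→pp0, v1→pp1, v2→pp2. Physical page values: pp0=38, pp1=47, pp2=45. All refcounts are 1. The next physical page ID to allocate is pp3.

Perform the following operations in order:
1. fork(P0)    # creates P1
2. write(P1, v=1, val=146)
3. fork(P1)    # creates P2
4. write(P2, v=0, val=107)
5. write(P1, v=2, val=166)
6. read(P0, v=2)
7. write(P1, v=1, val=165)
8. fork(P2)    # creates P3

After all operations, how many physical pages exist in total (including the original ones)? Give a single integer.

Answer: 7

Derivation:
Op 1: fork(P0) -> P1. 3 ppages; refcounts: pp0:2 pp1:2 pp2:2
Op 2: write(P1, v1, 146). refcount(pp1)=2>1 -> COPY to pp3. 4 ppages; refcounts: pp0:2 pp1:1 pp2:2 pp3:1
Op 3: fork(P1) -> P2. 4 ppages; refcounts: pp0:3 pp1:1 pp2:3 pp3:2
Op 4: write(P2, v0, 107). refcount(pp0)=3>1 -> COPY to pp4. 5 ppages; refcounts: pp0:2 pp1:1 pp2:3 pp3:2 pp4:1
Op 5: write(P1, v2, 166). refcount(pp2)=3>1 -> COPY to pp5. 6 ppages; refcounts: pp0:2 pp1:1 pp2:2 pp3:2 pp4:1 pp5:1
Op 6: read(P0, v2) -> 45. No state change.
Op 7: write(P1, v1, 165). refcount(pp3)=2>1 -> COPY to pp6. 7 ppages; refcounts: pp0:2 pp1:1 pp2:2 pp3:1 pp4:1 pp5:1 pp6:1
Op 8: fork(P2) -> P3. 7 ppages; refcounts: pp0:2 pp1:1 pp2:3 pp3:2 pp4:2 pp5:1 pp6:1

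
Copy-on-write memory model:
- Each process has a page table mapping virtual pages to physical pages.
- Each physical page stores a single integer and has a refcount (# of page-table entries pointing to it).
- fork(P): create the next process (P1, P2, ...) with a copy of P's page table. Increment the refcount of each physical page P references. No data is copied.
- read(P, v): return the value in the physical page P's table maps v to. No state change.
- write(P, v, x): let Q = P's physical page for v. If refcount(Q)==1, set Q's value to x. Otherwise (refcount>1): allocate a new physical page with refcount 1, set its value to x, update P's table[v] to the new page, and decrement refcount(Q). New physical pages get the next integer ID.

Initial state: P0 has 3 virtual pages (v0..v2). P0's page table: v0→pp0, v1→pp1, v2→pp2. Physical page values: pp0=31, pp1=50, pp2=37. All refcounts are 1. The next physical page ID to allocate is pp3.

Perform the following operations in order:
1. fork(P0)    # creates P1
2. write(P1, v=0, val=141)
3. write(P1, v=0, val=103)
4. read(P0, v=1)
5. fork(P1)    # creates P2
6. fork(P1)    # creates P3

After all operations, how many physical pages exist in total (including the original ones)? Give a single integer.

Answer: 4

Derivation:
Op 1: fork(P0) -> P1. 3 ppages; refcounts: pp0:2 pp1:2 pp2:2
Op 2: write(P1, v0, 141). refcount(pp0)=2>1 -> COPY to pp3. 4 ppages; refcounts: pp0:1 pp1:2 pp2:2 pp3:1
Op 3: write(P1, v0, 103). refcount(pp3)=1 -> write in place. 4 ppages; refcounts: pp0:1 pp1:2 pp2:2 pp3:1
Op 4: read(P0, v1) -> 50. No state change.
Op 5: fork(P1) -> P2. 4 ppages; refcounts: pp0:1 pp1:3 pp2:3 pp3:2
Op 6: fork(P1) -> P3. 4 ppages; refcounts: pp0:1 pp1:4 pp2:4 pp3:3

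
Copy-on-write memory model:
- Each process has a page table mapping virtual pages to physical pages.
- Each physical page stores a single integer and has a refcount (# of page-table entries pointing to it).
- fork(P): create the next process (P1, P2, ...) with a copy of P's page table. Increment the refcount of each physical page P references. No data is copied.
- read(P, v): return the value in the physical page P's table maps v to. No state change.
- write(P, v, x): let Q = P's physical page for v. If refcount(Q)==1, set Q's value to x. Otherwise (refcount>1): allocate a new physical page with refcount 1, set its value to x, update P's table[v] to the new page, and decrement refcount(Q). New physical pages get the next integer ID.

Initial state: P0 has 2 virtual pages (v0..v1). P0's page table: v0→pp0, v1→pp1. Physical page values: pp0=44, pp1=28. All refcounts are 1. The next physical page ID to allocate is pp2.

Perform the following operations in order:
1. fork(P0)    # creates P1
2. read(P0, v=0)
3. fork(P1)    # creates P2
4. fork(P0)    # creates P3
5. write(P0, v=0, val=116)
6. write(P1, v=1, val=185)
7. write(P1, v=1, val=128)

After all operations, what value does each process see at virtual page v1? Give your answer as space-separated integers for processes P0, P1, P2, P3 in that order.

Answer: 28 128 28 28

Derivation:
Op 1: fork(P0) -> P1. 2 ppages; refcounts: pp0:2 pp1:2
Op 2: read(P0, v0) -> 44. No state change.
Op 3: fork(P1) -> P2. 2 ppages; refcounts: pp0:3 pp1:3
Op 4: fork(P0) -> P3. 2 ppages; refcounts: pp0:4 pp1:4
Op 5: write(P0, v0, 116). refcount(pp0)=4>1 -> COPY to pp2. 3 ppages; refcounts: pp0:3 pp1:4 pp2:1
Op 6: write(P1, v1, 185). refcount(pp1)=4>1 -> COPY to pp3. 4 ppages; refcounts: pp0:3 pp1:3 pp2:1 pp3:1
Op 7: write(P1, v1, 128). refcount(pp3)=1 -> write in place. 4 ppages; refcounts: pp0:3 pp1:3 pp2:1 pp3:1
P0: v1 -> pp1 = 28
P1: v1 -> pp3 = 128
P2: v1 -> pp1 = 28
P3: v1 -> pp1 = 28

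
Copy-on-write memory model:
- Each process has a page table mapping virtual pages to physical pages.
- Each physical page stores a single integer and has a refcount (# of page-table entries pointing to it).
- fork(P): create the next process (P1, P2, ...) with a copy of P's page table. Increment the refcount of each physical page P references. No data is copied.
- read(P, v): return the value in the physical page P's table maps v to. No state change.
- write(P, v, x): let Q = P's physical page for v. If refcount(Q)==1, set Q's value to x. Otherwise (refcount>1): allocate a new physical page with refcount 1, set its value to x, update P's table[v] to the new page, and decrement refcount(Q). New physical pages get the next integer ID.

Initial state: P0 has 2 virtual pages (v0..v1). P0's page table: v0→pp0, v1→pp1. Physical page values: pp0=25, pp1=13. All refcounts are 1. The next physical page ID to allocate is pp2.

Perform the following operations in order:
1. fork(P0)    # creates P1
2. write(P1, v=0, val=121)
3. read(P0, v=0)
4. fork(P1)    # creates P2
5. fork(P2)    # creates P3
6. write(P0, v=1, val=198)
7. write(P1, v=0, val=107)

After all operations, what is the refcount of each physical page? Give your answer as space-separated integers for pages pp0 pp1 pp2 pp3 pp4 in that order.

Answer: 1 3 2 1 1

Derivation:
Op 1: fork(P0) -> P1. 2 ppages; refcounts: pp0:2 pp1:2
Op 2: write(P1, v0, 121). refcount(pp0)=2>1 -> COPY to pp2. 3 ppages; refcounts: pp0:1 pp1:2 pp2:1
Op 3: read(P0, v0) -> 25. No state change.
Op 4: fork(P1) -> P2. 3 ppages; refcounts: pp0:1 pp1:3 pp2:2
Op 5: fork(P2) -> P3. 3 ppages; refcounts: pp0:1 pp1:4 pp2:3
Op 6: write(P0, v1, 198). refcount(pp1)=4>1 -> COPY to pp3. 4 ppages; refcounts: pp0:1 pp1:3 pp2:3 pp3:1
Op 7: write(P1, v0, 107). refcount(pp2)=3>1 -> COPY to pp4. 5 ppages; refcounts: pp0:1 pp1:3 pp2:2 pp3:1 pp4:1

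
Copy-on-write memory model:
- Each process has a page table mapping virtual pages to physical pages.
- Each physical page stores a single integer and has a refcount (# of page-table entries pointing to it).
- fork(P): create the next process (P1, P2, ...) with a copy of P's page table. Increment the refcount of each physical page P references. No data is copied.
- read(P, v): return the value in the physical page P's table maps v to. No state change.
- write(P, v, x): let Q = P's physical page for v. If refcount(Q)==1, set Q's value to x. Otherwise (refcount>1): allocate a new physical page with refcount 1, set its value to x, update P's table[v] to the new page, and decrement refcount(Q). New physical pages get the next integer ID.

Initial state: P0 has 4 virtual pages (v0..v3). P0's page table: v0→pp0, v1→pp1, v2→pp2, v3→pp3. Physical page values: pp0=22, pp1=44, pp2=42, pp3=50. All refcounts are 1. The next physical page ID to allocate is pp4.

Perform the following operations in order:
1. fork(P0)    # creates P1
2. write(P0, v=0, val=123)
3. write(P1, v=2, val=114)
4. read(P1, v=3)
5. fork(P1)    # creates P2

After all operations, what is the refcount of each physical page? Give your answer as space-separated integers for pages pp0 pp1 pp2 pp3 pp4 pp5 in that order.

Op 1: fork(P0) -> P1. 4 ppages; refcounts: pp0:2 pp1:2 pp2:2 pp3:2
Op 2: write(P0, v0, 123). refcount(pp0)=2>1 -> COPY to pp4. 5 ppages; refcounts: pp0:1 pp1:2 pp2:2 pp3:2 pp4:1
Op 3: write(P1, v2, 114). refcount(pp2)=2>1 -> COPY to pp5. 6 ppages; refcounts: pp0:1 pp1:2 pp2:1 pp3:2 pp4:1 pp5:1
Op 4: read(P1, v3) -> 50. No state change.
Op 5: fork(P1) -> P2. 6 ppages; refcounts: pp0:2 pp1:3 pp2:1 pp3:3 pp4:1 pp5:2

Answer: 2 3 1 3 1 2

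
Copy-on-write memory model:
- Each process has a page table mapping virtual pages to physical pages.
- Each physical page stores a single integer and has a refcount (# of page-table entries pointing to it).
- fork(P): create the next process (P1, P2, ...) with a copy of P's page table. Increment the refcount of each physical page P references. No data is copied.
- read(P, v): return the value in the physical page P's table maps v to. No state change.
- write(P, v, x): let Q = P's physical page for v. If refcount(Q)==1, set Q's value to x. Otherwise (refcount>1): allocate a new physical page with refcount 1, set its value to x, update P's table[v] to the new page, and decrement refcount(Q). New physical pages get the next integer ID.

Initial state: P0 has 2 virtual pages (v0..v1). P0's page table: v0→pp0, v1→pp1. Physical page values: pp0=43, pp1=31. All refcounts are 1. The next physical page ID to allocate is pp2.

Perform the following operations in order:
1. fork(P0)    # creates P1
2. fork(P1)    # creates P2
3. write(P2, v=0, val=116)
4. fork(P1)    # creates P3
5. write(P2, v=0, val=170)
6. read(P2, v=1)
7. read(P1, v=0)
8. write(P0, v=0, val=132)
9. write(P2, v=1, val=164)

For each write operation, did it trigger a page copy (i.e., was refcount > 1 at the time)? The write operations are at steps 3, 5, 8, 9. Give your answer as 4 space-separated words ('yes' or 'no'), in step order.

Op 1: fork(P0) -> P1. 2 ppages; refcounts: pp0:2 pp1:2
Op 2: fork(P1) -> P2. 2 ppages; refcounts: pp0:3 pp1:3
Op 3: write(P2, v0, 116). refcount(pp0)=3>1 -> COPY to pp2. 3 ppages; refcounts: pp0:2 pp1:3 pp2:1
Op 4: fork(P1) -> P3. 3 ppages; refcounts: pp0:3 pp1:4 pp2:1
Op 5: write(P2, v0, 170). refcount(pp2)=1 -> write in place. 3 ppages; refcounts: pp0:3 pp1:4 pp2:1
Op 6: read(P2, v1) -> 31. No state change.
Op 7: read(P1, v0) -> 43. No state change.
Op 8: write(P0, v0, 132). refcount(pp0)=3>1 -> COPY to pp3. 4 ppages; refcounts: pp0:2 pp1:4 pp2:1 pp3:1
Op 9: write(P2, v1, 164). refcount(pp1)=4>1 -> COPY to pp4. 5 ppages; refcounts: pp0:2 pp1:3 pp2:1 pp3:1 pp4:1

yes no yes yes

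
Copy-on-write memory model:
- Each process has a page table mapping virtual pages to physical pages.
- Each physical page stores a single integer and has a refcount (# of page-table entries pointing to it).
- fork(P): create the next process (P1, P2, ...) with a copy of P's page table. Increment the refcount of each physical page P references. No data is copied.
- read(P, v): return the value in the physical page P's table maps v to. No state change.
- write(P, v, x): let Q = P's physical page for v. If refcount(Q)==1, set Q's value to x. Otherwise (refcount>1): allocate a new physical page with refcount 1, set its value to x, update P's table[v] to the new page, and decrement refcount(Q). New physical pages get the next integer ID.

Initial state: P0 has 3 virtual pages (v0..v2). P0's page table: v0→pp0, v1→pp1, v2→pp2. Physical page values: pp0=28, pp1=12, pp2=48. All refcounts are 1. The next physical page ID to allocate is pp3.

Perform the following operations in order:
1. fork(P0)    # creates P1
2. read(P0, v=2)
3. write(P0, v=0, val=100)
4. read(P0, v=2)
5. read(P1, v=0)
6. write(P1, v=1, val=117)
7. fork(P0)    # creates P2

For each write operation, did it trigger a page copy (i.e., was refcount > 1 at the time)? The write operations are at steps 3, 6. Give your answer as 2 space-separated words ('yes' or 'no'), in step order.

Op 1: fork(P0) -> P1. 3 ppages; refcounts: pp0:2 pp1:2 pp2:2
Op 2: read(P0, v2) -> 48. No state change.
Op 3: write(P0, v0, 100). refcount(pp0)=2>1 -> COPY to pp3. 4 ppages; refcounts: pp0:1 pp1:2 pp2:2 pp3:1
Op 4: read(P0, v2) -> 48. No state change.
Op 5: read(P1, v0) -> 28. No state change.
Op 6: write(P1, v1, 117). refcount(pp1)=2>1 -> COPY to pp4. 5 ppages; refcounts: pp0:1 pp1:1 pp2:2 pp3:1 pp4:1
Op 7: fork(P0) -> P2. 5 ppages; refcounts: pp0:1 pp1:2 pp2:3 pp3:2 pp4:1

yes yes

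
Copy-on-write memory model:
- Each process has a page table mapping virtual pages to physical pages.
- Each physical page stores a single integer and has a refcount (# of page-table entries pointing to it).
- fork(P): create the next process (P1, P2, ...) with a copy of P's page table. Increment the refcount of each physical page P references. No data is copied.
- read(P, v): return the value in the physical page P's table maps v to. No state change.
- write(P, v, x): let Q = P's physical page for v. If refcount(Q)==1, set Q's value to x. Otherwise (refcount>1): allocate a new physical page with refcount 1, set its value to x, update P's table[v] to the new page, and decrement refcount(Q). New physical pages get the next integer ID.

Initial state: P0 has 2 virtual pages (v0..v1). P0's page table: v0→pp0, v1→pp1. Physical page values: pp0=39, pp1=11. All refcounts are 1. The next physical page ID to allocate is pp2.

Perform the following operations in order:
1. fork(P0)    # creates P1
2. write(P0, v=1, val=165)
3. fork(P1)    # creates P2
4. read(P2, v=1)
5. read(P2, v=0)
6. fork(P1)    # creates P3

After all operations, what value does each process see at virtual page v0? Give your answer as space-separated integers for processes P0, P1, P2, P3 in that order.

Answer: 39 39 39 39

Derivation:
Op 1: fork(P0) -> P1. 2 ppages; refcounts: pp0:2 pp1:2
Op 2: write(P0, v1, 165). refcount(pp1)=2>1 -> COPY to pp2. 3 ppages; refcounts: pp0:2 pp1:1 pp2:1
Op 3: fork(P1) -> P2. 3 ppages; refcounts: pp0:3 pp1:2 pp2:1
Op 4: read(P2, v1) -> 11. No state change.
Op 5: read(P2, v0) -> 39. No state change.
Op 6: fork(P1) -> P3. 3 ppages; refcounts: pp0:4 pp1:3 pp2:1
P0: v0 -> pp0 = 39
P1: v0 -> pp0 = 39
P2: v0 -> pp0 = 39
P3: v0 -> pp0 = 39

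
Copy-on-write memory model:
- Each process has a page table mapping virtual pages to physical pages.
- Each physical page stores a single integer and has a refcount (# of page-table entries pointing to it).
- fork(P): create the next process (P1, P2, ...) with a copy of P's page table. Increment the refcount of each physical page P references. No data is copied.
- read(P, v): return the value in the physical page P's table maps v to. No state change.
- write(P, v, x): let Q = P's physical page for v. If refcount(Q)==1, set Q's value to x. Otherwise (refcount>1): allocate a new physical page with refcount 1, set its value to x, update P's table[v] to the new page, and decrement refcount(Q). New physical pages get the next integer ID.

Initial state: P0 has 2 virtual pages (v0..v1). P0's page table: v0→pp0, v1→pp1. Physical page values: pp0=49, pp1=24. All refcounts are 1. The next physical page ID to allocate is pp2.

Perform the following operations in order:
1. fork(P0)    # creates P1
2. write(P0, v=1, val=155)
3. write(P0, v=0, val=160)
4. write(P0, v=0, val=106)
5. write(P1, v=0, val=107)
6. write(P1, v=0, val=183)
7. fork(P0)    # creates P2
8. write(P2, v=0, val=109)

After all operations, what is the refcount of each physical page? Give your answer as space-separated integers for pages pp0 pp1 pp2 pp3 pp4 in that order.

Answer: 1 1 2 1 1

Derivation:
Op 1: fork(P0) -> P1. 2 ppages; refcounts: pp0:2 pp1:2
Op 2: write(P0, v1, 155). refcount(pp1)=2>1 -> COPY to pp2. 3 ppages; refcounts: pp0:2 pp1:1 pp2:1
Op 3: write(P0, v0, 160). refcount(pp0)=2>1 -> COPY to pp3. 4 ppages; refcounts: pp0:1 pp1:1 pp2:1 pp3:1
Op 4: write(P0, v0, 106). refcount(pp3)=1 -> write in place. 4 ppages; refcounts: pp0:1 pp1:1 pp2:1 pp3:1
Op 5: write(P1, v0, 107). refcount(pp0)=1 -> write in place. 4 ppages; refcounts: pp0:1 pp1:1 pp2:1 pp3:1
Op 6: write(P1, v0, 183). refcount(pp0)=1 -> write in place. 4 ppages; refcounts: pp0:1 pp1:1 pp2:1 pp3:1
Op 7: fork(P0) -> P2. 4 ppages; refcounts: pp0:1 pp1:1 pp2:2 pp3:2
Op 8: write(P2, v0, 109). refcount(pp3)=2>1 -> COPY to pp4. 5 ppages; refcounts: pp0:1 pp1:1 pp2:2 pp3:1 pp4:1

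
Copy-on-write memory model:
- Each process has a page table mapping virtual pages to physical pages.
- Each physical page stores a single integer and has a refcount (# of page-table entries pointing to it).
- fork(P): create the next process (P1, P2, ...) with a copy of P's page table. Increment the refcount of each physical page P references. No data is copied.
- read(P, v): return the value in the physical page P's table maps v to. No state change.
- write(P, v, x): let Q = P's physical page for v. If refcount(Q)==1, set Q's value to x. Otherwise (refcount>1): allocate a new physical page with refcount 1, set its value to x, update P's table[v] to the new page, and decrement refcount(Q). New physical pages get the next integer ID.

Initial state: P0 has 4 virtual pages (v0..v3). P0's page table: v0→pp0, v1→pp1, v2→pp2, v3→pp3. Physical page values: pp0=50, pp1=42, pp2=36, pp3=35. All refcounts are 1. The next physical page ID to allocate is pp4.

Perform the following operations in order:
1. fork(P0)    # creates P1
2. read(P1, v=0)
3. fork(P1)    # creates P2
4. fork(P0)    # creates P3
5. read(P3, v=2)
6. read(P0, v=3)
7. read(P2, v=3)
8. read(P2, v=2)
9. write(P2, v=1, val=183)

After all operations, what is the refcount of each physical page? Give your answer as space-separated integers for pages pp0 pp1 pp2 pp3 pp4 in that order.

Op 1: fork(P0) -> P1. 4 ppages; refcounts: pp0:2 pp1:2 pp2:2 pp3:2
Op 2: read(P1, v0) -> 50. No state change.
Op 3: fork(P1) -> P2. 4 ppages; refcounts: pp0:3 pp1:3 pp2:3 pp3:3
Op 4: fork(P0) -> P3. 4 ppages; refcounts: pp0:4 pp1:4 pp2:4 pp3:4
Op 5: read(P3, v2) -> 36. No state change.
Op 6: read(P0, v3) -> 35. No state change.
Op 7: read(P2, v3) -> 35. No state change.
Op 8: read(P2, v2) -> 36. No state change.
Op 9: write(P2, v1, 183). refcount(pp1)=4>1 -> COPY to pp4. 5 ppages; refcounts: pp0:4 pp1:3 pp2:4 pp3:4 pp4:1

Answer: 4 3 4 4 1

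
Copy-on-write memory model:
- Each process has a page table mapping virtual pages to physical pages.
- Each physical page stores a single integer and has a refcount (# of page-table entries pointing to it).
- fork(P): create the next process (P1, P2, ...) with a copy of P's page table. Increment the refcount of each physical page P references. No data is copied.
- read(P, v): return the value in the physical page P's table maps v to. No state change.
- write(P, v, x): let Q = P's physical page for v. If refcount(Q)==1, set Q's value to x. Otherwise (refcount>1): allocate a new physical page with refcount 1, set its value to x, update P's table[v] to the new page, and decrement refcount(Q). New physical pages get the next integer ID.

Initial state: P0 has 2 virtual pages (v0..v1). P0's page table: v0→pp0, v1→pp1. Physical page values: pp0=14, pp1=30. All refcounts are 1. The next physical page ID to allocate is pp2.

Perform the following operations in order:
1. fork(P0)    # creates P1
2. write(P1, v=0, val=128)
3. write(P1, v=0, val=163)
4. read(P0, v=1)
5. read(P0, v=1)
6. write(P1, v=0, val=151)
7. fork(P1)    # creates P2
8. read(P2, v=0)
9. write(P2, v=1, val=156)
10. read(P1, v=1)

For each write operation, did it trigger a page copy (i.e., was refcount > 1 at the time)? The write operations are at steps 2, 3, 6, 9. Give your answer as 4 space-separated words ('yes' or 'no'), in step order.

Op 1: fork(P0) -> P1. 2 ppages; refcounts: pp0:2 pp1:2
Op 2: write(P1, v0, 128). refcount(pp0)=2>1 -> COPY to pp2. 3 ppages; refcounts: pp0:1 pp1:2 pp2:1
Op 3: write(P1, v0, 163). refcount(pp2)=1 -> write in place. 3 ppages; refcounts: pp0:1 pp1:2 pp2:1
Op 4: read(P0, v1) -> 30. No state change.
Op 5: read(P0, v1) -> 30. No state change.
Op 6: write(P1, v0, 151). refcount(pp2)=1 -> write in place. 3 ppages; refcounts: pp0:1 pp1:2 pp2:1
Op 7: fork(P1) -> P2. 3 ppages; refcounts: pp0:1 pp1:3 pp2:2
Op 8: read(P2, v0) -> 151. No state change.
Op 9: write(P2, v1, 156). refcount(pp1)=3>1 -> COPY to pp3. 4 ppages; refcounts: pp0:1 pp1:2 pp2:2 pp3:1
Op 10: read(P1, v1) -> 30. No state change.

yes no no yes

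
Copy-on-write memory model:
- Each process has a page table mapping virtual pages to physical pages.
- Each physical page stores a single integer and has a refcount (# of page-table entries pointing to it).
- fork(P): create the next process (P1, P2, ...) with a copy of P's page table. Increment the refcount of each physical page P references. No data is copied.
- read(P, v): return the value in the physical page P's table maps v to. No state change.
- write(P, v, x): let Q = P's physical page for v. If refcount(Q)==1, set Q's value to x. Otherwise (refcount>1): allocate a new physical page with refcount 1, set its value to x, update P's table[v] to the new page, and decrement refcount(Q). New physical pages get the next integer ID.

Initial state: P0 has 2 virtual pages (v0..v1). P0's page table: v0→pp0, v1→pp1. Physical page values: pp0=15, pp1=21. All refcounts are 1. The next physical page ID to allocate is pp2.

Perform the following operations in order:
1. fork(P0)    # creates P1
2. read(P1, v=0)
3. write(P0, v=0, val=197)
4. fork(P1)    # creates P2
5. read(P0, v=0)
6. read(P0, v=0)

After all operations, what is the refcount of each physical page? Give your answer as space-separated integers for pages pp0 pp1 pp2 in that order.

Op 1: fork(P0) -> P1. 2 ppages; refcounts: pp0:2 pp1:2
Op 2: read(P1, v0) -> 15. No state change.
Op 3: write(P0, v0, 197). refcount(pp0)=2>1 -> COPY to pp2. 3 ppages; refcounts: pp0:1 pp1:2 pp2:1
Op 4: fork(P1) -> P2. 3 ppages; refcounts: pp0:2 pp1:3 pp2:1
Op 5: read(P0, v0) -> 197. No state change.
Op 6: read(P0, v0) -> 197. No state change.

Answer: 2 3 1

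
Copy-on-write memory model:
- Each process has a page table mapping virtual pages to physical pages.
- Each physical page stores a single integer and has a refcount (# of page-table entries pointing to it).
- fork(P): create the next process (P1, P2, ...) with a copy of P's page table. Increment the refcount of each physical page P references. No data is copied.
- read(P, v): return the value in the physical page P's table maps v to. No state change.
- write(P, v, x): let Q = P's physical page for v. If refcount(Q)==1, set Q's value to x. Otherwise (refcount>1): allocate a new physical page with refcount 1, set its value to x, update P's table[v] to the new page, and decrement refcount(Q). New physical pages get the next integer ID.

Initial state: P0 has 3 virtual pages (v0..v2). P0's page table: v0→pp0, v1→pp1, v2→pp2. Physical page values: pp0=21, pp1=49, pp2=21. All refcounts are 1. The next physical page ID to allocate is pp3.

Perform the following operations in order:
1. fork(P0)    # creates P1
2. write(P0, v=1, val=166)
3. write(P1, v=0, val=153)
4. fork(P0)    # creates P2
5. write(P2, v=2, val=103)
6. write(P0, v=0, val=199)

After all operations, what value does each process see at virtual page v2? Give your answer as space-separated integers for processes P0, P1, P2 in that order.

Op 1: fork(P0) -> P1. 3 ppages; refcounts: pp0:2 pp1:2 pp2:2
Op 2: write(P0, v1, 166). refcount(pp1)=2>1 -> COPY to pp3. 4 ppages; refcounts: pp0:2 pp1:1 pp2:2 pp3:1
Op 3: write(P1, v0, 153). refcount(pp0)=2>1 -> COPY to pp4. 5 ppages; refcounts: pp0:1 pp1:1 pp2:2 pp3:1 pp4:1
Op 4: fork(P0) -> P2. 5 ppages; refcounts: pp0:2 pp1:1 pp2:3 pp3:2 pp4:1
Op 5: write(P2, v2, 103). refcount(pp2)=3>1 -> COPY to pp5. 6 ppages; refcounts: pp0:2 pp1:1 pp2:2 pp3:2 pp4:1 pp5:1
Op 6: write(P0, v0, 199). refcount(pp0)=2>1 -> COPY to pp6. 7 ppages; refcounts: pp0:1 pp1:1 pp2:2 pp3:2 pp4:1 pp5:1 pp6:1
P0: v2 -> pp2 = 21
P1: v2 -> pp2 = 21
P2: v2 -> pp5 = 103

Answer: 21 21 103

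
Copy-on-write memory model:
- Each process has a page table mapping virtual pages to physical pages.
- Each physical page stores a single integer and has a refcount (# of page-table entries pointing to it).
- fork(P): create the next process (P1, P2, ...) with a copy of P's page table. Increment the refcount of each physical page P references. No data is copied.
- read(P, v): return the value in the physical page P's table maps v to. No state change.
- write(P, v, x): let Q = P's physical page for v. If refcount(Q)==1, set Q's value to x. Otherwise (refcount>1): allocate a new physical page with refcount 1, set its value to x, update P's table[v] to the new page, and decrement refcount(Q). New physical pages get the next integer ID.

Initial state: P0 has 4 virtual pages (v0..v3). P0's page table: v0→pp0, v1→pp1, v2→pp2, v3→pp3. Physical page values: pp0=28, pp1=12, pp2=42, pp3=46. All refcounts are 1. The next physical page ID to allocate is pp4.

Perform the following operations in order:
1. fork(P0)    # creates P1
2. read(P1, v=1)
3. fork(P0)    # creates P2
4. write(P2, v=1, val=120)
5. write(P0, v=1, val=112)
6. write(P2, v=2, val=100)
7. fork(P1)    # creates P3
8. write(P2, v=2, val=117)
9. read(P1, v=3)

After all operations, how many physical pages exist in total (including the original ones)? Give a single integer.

Answer: 7

Derivation:
Op 1: fork(P0) -> P1. 4 ppages; refcounts: pp0:2 pp1:2 pp2:2 pp3:2
Op 2: read(P1, v1) -> 12. No state change.
Op 3: fork(P0) -> P2. 4 ppages; refcounts: pp0:3 pp1:3 pp2:3 pp3:3
Op 4: write(P2, v1, 120). refcount(pp1)=3>1 -> COPY to pp4. 5 ppages; refcounts: pp0:3 pp1:2 pp2:3 pp3:3 pp4:1
Op 5: write(P0, v1, 112). refcount(pp1)=2>1 -> COPY to pp5. 6 ppages; refcounts: pp0:3 pp1:1 pp2:3 pp3:3 pp4:1 pp5:1
Op 6: write(P2, v2, 100). refcount(pp2)=3>1 -> COPY to pp6. 7 ppages; refcounts: pp0:3 pp1:1 pp2:2 pp3:3 pp4:1 pp5:1 pp6:1
Op 7: fork(P1) -> P3. 7 ppages; refcounts: pp0:4 pp1:2 pp2:3 pp3:4 pp4:1 pp5:1 pp6:1
Op 8: write(P2, v2, 117). refcount(pp6)=1 -> write in place. 7 ppages; refcounts: pp0:4 pp1:2 pp2:3 pp3:4 pp4:1 pp5:1 pp6:1
Op 9: read(P1, v3) -> 46. No state change.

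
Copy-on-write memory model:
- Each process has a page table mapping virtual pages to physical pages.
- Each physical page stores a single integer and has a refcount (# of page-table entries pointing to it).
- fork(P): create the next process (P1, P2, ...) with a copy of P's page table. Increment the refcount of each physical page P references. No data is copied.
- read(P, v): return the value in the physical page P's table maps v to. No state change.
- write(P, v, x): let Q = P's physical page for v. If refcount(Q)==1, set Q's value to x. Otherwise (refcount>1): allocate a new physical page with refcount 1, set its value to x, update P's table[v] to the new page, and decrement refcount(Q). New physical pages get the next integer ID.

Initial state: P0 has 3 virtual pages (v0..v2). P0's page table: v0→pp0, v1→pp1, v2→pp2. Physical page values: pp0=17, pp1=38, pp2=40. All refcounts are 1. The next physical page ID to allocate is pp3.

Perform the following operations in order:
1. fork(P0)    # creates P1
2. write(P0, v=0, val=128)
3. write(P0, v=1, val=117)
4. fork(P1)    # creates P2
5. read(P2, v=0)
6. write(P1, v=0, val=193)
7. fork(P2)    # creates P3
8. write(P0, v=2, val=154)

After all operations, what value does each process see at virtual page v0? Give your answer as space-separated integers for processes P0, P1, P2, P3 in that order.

Answer: 128 193 17 17

Derivation:
Op 1: fork(P0) -> P1. 3 ppages; refcounts: pp0:2 pp1:2 pp2:2
Op 2: write(P0, v0, 128). refcount(pp0)=2>1 -> COPY to pp3. 4 ppages; refcounts: pp0:1 pp1:2 pp2:2 pp3:1
Op 3: write(P0, v1, 117). refcount(pp1)=2>1 -> COPY to pp4. 5 ppages; refcounts: pp0:1 pp1:1 pp2:2 pp3:1 pp4:1
Op 4: fork(P1) -> P2. 5 ppages; refcounts: pp0:2 pp1:2 pp2:3 pp3:1 pp4:1
Op 5: read(P2, v0) -> 17. No state change.
Op 6: write(P1, v0, 193). refcount(pp0)=2>1 -> COPY to pp5. 6 ppages; refcounts: pp0:1 pp1:2 pp2:3 pp3:1 pp4:1 pp5:1
Op 7: fork(P2) -> P3. 6 ppages; refcounts: pp0:2 pp1:3 pp2:4 pp3:1 pp4:1 pp5:1
Op 8: write(P0, v2, 154). refcount(pp2)=4>1 -> COPY to pp6. 7 ppages; refcounts: pp0:2 pp1:3 pp2:3 pp3:1 pp4:1 pp5:1 pp6:1
P0: v0 -> pp3 = 128
P1: v0 -> pp5 = 193
P2: v0 -> pp0 = 17
P3: v0 -> pp0 = 17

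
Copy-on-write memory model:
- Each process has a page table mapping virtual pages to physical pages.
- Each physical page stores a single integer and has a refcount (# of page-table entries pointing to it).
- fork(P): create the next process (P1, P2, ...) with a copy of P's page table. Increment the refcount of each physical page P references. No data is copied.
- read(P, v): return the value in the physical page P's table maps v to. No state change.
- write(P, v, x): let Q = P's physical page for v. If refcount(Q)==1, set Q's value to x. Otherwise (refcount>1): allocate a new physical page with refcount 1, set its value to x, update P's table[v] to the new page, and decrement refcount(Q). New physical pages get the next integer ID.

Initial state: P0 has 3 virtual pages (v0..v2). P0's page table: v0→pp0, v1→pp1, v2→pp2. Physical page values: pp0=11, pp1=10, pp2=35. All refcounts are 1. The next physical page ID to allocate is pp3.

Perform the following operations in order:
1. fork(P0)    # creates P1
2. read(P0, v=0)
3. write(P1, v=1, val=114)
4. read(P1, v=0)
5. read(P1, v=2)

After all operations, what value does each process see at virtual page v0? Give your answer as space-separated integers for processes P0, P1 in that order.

Answer: 11 11

Derivation:
Op 1: fork(P0) -> P1. 3 ppages; refcounts: pp0:2 pp1:2 pp2:2
Op 2: read(P0, v0) -> 11. No state change.
Op 3: write(P1, v1, 114). refcount(pp1)=2>1 -> COPY to pp3. 4 ppages; refcounts: pp0:2 pp1:1 pp2:2 pp3:1
Op 4: read(P1, v0) -> 11. No state change.
Op 5: read(P1, v2) -> 35. No state change.
P0: v0 -> pp0 = 11
P1: v0 -> pp0 = 11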